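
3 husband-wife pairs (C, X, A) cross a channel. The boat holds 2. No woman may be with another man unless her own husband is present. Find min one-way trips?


Label couples C, X, A (H = husband, W = wife).
Counting alone: 6 people, the boat carries 2 and someone must bring it back, so each round trip nets at most +1 on the far side until the last crossing → at least 9 trips. The jealousy constraint makes 9 impossible; the shortest valid schedule has 11:
1. WC+WX →  (far: WC,WX; near: HC,HX,HA,WA)
2. WC ←       (far: WX; near: HC,HX,HA,WC,WA)
3. WC+WA →  (far: WC,WX,WA; near: HC,HX,HA)
4. WC ←       (far: WX,WA; near: HC,HX,HA,WC)
5. HX+HA →  (far: HX,WX,HA,WA; near: HC,WC)
6. HX+WX ←  (far: HA,WA; near: HC,WC,HX,WX)
7. HC+HX →  (far: HC,HX,HA,WA; near: WC,WX)
8. WA ←       (far: HC,HX,HA; near: WC,WX,WA)
9. WC+WX →  (far: HC,WC,HX,WX,HA; near: WA)
10. HA ←      (far: HC,WC,HX,WX; near: HA,WA)
11. HA+WA → (far: all six; near: empty)
In every state each wife is either with her husband or with no other man.
Minimum trips = 11

11


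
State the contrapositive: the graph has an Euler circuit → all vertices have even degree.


Original: If the graph has an Euler circuit, then all vertices have even degree
Contrapositive: If ¬Q, then ¬P
Negate Q: not (all vertices have even degree)
Negate P: not (the graph has an Euler circuit)

If not (all vertices have even degree), then not (the graph has an Euler circuit).


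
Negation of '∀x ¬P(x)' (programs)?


Original: ∀x ¬P(x)
Rule: ¬∀→∃, ¬∃→∀, negate predicate.
Negation: ∃x P(x)

∃x P(x)


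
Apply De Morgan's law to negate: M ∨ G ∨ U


De Morgan's law: ¬(P ∨ Q ∨ R) ≡ ¬P ∧ ¬Q ∧ ¬R
¬(M ∨ G ∨ U) = ¬M ∧ ¬G ∧ ¬U

¬M ∧ ¬G ∧ ¬U


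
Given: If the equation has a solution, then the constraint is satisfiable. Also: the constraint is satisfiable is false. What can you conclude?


Modus tollens: P → Q, ¬Q ⊢ ¬P
P: the equation has a solution
Q: the constraint is satisfiable
We have P → Q and Q is false.
By modus tollens, P must be false.

It is not the case that the equation has a solution


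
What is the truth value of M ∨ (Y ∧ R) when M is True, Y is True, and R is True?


M = True, Y = True, R = True
Step 1: Y ∧ R = True AND True = True
Step 2: M ∨ True = True OR True = True
AND evaluated first (higher precedence); then OR applied.

True


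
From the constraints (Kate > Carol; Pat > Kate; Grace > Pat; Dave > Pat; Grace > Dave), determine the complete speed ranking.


Constraints: Kate > Carol; Pat > Kate; Grace > Pat; Dave > Pat; Grace > Dave
Method: at each step, the next-highest is the one remaining person who never appears on the smaller side of a constraint between remaining people.
  Step 1: remaining {Grace, Pat, Carol, Dave, Kate}; on the smaller side: {Pat, Carol, Dave, Kate} → Grace is next (Grace > Pat; Grace > Dave).
  Step 2: remaining {Pat, Carol, Dave, Kate}; on the smaller side: {Pat, Carol, Kate} → Dave is next (Dave > Pat).
  Step 3: remaining {Pat, Carol, Kate}; on the smaller side: {Carol, Kate} → Pat is next (Pat > Kate).
  Step 4: remaining {Carol, Kate}; on the smaller side: {Carol} → Kate is next (Kate > Carol).
  Step 5: only Carol remains → lowest.
Final ranking (highest to lowest):

Grace > Dave > Pat > Kate > Carol


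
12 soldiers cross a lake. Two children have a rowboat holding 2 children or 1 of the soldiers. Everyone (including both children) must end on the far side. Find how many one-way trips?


Per crossing of one of the soldiers: children→, one←, one of the soldiers→, one← = 4 trips
12 × 4 = 48, + 1 final children→ = 49
Minimum trips = 49

49


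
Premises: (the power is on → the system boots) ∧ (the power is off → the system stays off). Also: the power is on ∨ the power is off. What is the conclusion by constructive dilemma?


Constructive dilemma: (P → Q) ∧ (R → S), P ∨ R ⊢ Q ∨ S
Premise 1: the power is on → the system boots
Premise 2: the power is off → the system stays off
Premise 3: the power is on ∨ the power is off
Case 1: Assuming the power is on, then by Premise 1, the system boots.
Case 2: Assuming the power is off, then by Premise 2, the system stays off.
Since one of the power is on or the power is off must hold, we get the system boots or the system stays off.

The system boots or the system stays off.


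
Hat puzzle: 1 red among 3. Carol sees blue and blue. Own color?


Total red = 1, seen red = 0
Own red = 1 - 0 = 1
Carol's hat is red.

red


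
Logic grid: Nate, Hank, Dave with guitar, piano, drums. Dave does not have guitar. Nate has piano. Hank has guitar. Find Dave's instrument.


From clues:
  Hank → guitar
  Nate → piano
By elimination, Dave gets the remaining.

drums


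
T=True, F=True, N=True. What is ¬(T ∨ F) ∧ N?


T = True, F = True, N = True
Expression: ¬(T ∨ F) ∧ N
Step 1: T ∨ F = True OR True = True
Step 2: ¬(T ∨ F) = NOT True = False
Step 3: (False) ∧ N = False AND True = False

False


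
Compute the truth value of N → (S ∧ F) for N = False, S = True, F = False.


N = False, S = True, F = False
Step 1: S ∧ F = True AND False = False
Step 2: N → (False): false only when N=True and consequent=False.
Result: True

True


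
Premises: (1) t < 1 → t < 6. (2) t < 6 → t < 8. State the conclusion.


Hypothetical syllogism: P → Q, Q → R ⊢ P → R
Premise 1: t < 1 → t < 6
Premise 2: t < 6 → t < 8
Chain the implications: the middle term (t < 6) links the two.
Conclusion: If t < 1, then t < 8.

If t < 1, then t < 8.


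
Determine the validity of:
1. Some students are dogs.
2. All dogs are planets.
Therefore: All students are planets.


Premise 1: Some students are dogs.
Premise 2: All dogs are planets.
Conclusion: All students are planets.
Fallacy: illicit minor. The minor term (students) is distributed in the conclusion ('All students ...') but undistributed in its premise ('Some students are dogs' doesn't cover all students).
Only 'Some students are planets' follows, not 'All'.

Invalid


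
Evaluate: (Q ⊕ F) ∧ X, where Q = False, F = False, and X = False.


Q = False, F = False, X = False
Step 1: Q ⊕ F = False XOR False = False
Step 2: False ∧ X = False AND False = False
XOR true when exactly one of Q,F is true; then AND with X.

False


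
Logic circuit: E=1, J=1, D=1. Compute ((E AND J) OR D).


E AND J = 1&1 = 1
1 OR 1 = 1

1


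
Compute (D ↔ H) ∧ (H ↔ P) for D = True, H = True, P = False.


D = True, H = True, P = False
Step 1: D ↔ H is true when D and H have the same value. Result: True
Step 2: H ↔ P is true when H and P have the same value. Result: False
Step 3: True ∧ False = False

False


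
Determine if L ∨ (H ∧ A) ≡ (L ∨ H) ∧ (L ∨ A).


Expression 1: L ∨ (H ∧ A)
Expression 2: (L ∨ H) ∧ (L ∨ A)
Truth table (L H A | Expr1 Expr2):
  T T T |   T     T
  T T F |   T     T
  T F T |   T     T
  T F F |   T     T
  F T T |   T     T
  F T F |   F     F
  F F T |   F     F
  F F F |   F     F
All 8 rows agree, so the expressions are logically equivalent.

Yes


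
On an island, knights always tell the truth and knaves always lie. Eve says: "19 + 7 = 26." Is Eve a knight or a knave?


Statement: "19 + 7 = 26."
Actual: 19 + 7 = 26
Claimed: 26
Statement is TRUE → Eve tells the truth → Knight

Knight


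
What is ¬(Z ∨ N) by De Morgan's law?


De Morgan's law: ¬(P ∨ Q) ≡ ¬P ∧ ¬Q
¬(Z ∨ N) = ¬Z ∧ ¬N

¬Z ∧ ¬N


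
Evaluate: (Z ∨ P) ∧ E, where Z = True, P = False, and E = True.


Z = True, P = False, E = True
Step 1: Z ∨ P = True OR False = True
Step 2: True ∧ E = True AND True = True
OR is true when at least one operand is true; AND requires both.

True


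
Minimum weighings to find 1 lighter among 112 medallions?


Each weighing has 3 outcomes (left heavy / balance / right heavy), so k weighings distinguish at most 3^k cases; splitting into three near-equal groups achieves this.
Need 3^k ≥ 112: 3^4 = 81 < 112 ≤ 3^5 = 243
k = ⌈log₃(112)⌉ = 5

5


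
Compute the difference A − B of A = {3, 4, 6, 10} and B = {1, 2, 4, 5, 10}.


A = {3, 4, 6, 10}
B = {1, 2, 4, 5, 10}
Operation: difference A − B
In A but not B: 3, 6

{3, 6}


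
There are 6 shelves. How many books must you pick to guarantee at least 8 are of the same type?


Pigeonhole: to guarantee k in one of n categories, need (k-1)×n + 1.
k = 8, n = 6
Minimum = (8-1) × 6 + 1 = 7 × 6 + 1

43


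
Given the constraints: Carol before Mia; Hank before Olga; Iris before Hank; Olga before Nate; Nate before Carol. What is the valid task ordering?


Constraints: Carol before Mia; Hank before Olga; Iris before Hank; Olga before Nate; Nate before Carol
Method: repeatedly schedule the remaining task that has no remaining task required before it.
  Step 1: remaining {Mia, Nate, Hank, Carol, Olga, Iris}; every task except Iris still has a predecessor pending → schedule Iris.
  Step 2: remaining {Mia, Nate, Hank, Carol, Olga}; every task except Hank still has a predecessor pending → schedule Hank.
  Step 3: remaining {Mia, Nate, Carol, Olga}; every task except Olga still has a predecessor pending → schedule Olga.
  Step 4: remaining {Mia, Nate, Carol}; every task except Nate still has a predecessor pending → schedule Nate.
  Step 5: remaining {Mia, Carol}; every task except Carol still has a predecessor pending → schedule Carol.
  Step 6: only Mia remains → schedule Mia.
Resulting order:

Iris → Hank → Olga → Nate → Carol → Mia


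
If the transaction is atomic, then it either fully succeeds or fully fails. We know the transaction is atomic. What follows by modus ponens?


Modus ponens: P → Q, P ⊢ Q
P: the transaction is atomic
Q: it either fully succeeds or fully fails
We have P → Q and P is true.
By modus ponens, Q must be true.

It either fully succeeds or fully fails


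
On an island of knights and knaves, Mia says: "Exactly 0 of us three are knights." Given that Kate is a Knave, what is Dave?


Mia claims exactly 0 knights among Mia, Kate, Dave.
Given: Kate is a Knave.

Case 1: Mia is a Knight (tells truth)
  Then exactly 0 of the three are knights.
  Counting Mia, Kate: 1 knight(s) so far. Need -1 more → impossible.
Case 2: Mia is a Knave (lies)
  Then the count is NOT 0.
  If Dave = Knave, count = 0 = 0 → claim would be true, contradicts lie.
  If Dave = Knight, count = 1 ≠ 0 → lie confirmed ✓

Dave is a Knight.

Knight


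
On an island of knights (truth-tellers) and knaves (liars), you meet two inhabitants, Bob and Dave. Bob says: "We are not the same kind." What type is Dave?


Bob says: "We are not the same kind."
Case 1: Bob is a Knight (truth-teller)
  Statement is true → they ARE different → Dave is a Knave
Case 2: Bob is a Knave (liar)
  Statement is false → they are NOT different → Dave is a Knave
In both cases, Dave is a Knave.

Knave


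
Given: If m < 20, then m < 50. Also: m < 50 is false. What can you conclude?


Modus tollens: P → Q, ¬Q ⊢ ¬P
P: m < 20
Q: m < 50
We have P → Q and Q is false.
By modus tollens, P must be false.

It is not the case that m < 20


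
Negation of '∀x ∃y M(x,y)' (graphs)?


Original: ∀x ∃y M(x,y)
Rule: ¬∀→∃, ¬∃→∀, negate predicate.
Negation: ∃x ∀y ¬M(x,y)

∃x ∀y ¬M(x,y)


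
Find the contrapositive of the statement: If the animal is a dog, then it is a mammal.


Original: If the animal is a dog, then it is a mammal
Contrapositive: If ¬Q, then ¬P
Negate Q: not (it is a mammal)
Negate P: not (the animal is a dog)

If not (it is a mammal), then not (the animal is a dog).


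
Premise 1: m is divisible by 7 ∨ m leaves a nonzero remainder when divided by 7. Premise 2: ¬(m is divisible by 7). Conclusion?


Disjunctive syllogism: P ∨ Q, ¬P ⊢ Q
Disjunction: m is divisible by 7 ∨ m leaves a nonzero remainder when divided by 7
We know it is not the case that m is divisible by 7.
By disjunctive syllogism, the other disjunct must be true.

m leaves a nonzero remainder when divided by 7


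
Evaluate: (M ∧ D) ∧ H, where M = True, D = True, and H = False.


M = True, D = True, H = False
Step 1: M ∧ D = True AND True = True
Step 2: True ∧ H = True AND False = False
AND is true only when ALL operands are true.

False


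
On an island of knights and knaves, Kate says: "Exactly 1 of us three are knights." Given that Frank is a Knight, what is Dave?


Kate claims exactly 1 knights among Kate, Frank, Dave.
Given: Frank is a Knight.

Case 1: Kate is a Knight (tells truth)
  Then exactly 1 of the three are knights.
  Counting Kate, Frank: 2 knight(s) so far. Need -1 more → impossible.
Case 2: Kate is a Knave (lies)
  Then the count is NOT 1.
  If Dave = Knave, count = 1 = 1 → claim would be true, contradicts lie.
  If Dave = Knight, count = 2 ≠ 1 → lie confirmed ✓

Dave is a Knight.

Knight


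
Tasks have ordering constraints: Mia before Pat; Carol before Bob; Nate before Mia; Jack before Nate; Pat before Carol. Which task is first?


Constraints: Mia before Pat; Carol before Bob; Nate before Mia; Jack before Nate; Pat before Carol
The first task can have nothing scheduled before it, so it must never appear on the right of a 'before'.
Tasks appearing after some 'before': Pat, Bob, Mia, Nate, Carol.
The only task not in that list is Jack → it is first.

Jack


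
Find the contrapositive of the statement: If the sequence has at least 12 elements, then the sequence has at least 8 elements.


Original: If the sequence has at least 12 elements, then the sequence has at least 8 elements
Contrapositive: If ¬Q, then ¬P
Negate Q: not (the sequence has at least 8 elements)
Negate P: not (the sequence has at least 12 elements)

If not (the sequence has at least 8 elements), then not (the sequence has at least 12 elements).


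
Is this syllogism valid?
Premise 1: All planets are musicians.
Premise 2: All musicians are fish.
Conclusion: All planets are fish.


Premise 1: All planets are musicians.
Premise 2: All musicians are fish.
Conclusion: All planets are fish.
Barbara syllogism (AAA-1): All A are B, All B are C → All A are C.
Middle term (musicians) distributed in premise 2.

Valid


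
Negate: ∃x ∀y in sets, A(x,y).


Original: ∃x ∀y A(x,y)
Rule: ¬∀→∃, ¬∃→∀, negate predicate.
Negation: ∀x ∃y ¬A(x,y)

∀x ∃y ¬A(x,y)


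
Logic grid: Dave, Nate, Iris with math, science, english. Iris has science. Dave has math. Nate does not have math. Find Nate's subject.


From clues:
  Iris → science
  Dave → math
By elimination, Nate gets the remaining.

english


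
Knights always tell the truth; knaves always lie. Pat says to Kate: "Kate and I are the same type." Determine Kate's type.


Pat says: "Kate and I are the same type."
Case 1: Pat is a Knight (truth-teller)
  Statement is true → they ARE the same → Kate is also a Knight
Case 2: Pat is a Knave (liar)
  Statement is false → they are NOT the same → Kate is a Knight
In both cases, Kate is a Knight.

Knight


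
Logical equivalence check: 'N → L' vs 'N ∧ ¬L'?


Expression 1: N → L
Expression 2: N ∧ ¬L
Truth table (N L | Expr1 Expr2):
  T T |   T     F   ← differ
  T F |   F     T   ← differ
  F T |   T     F   ← differ
  F F |   T     F   ← differ
Counterexample: N=T, L=T gives Expr1 = T but Expr2 = F, so the expressions are NOT logically equivalent.

No


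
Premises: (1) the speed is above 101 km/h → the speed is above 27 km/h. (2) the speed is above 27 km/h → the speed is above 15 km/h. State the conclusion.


Hypothetical syllogism: P → Q, Q → R ⊢ P → R
Premise 1: the speed is above 101 km/h → the speed is above 27 km/h
Premise 2: the speed is above 27 km/h → the speed is above 15 km/h
Chain the implications: the middle term (the speed is above 27 km/h) links the two.
Conclusion: If the speed is above 101 km/h, then the speed is above 15 km/h.

If the speed is above 101 km/h, then the speed is above 15 km/h.


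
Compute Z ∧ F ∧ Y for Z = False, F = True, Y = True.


Z = False, F = True, Y = True
Step 1: Z ∧ F = False AND True = False
Step 2: (False) ∧ Y = (False) AND True = False
AND is true only when ALL operands are true.

False


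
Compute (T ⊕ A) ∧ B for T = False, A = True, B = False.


T = False, A = True, B = False
Step 1: T ⊕ A = False XOR True = True
Step 2: True ∧ B = True AND False = False
XOR true when exactly one of T,A is true; then AND with B.

False


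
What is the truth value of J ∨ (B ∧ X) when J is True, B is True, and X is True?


J = True, B = True, X = True
Step 1: B ∧ X = True AND True = True
Step 2: J ∨ True = True OR True = True
AND evaluated first (higher precedence); then OR applied.

True


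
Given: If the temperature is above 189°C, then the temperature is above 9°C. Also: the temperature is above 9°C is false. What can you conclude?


Modus tollens: P → Q, ¬Q ⊢ ¬P
P: the temperature is above 189°C
Q: the temperature is above 9°C
We have P → Q and Q is false.
By modus tollens, P must be false.

It is not the case that the temperature is above 189°C


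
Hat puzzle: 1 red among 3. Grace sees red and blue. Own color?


Total red = 1, seen red = 1
Own red = 1 - 1 = 0
Grace's hat is blue.

blue


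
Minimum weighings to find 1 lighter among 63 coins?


Each weighing has 3 outcomes (left heavy / balance / right heavy), so k weighings distinguish at most 3^k cases; splitting into three near-equal groups achieves this.
Need 3^k ≥ 63: 3^3 = 27 < 63 ≤ 3^4 = 81
k = ⌈log₃(63)⌉ = 4

4


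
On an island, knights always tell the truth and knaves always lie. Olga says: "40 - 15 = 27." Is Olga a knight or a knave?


Statement: "40 - 15 = 27."
Actual: 40 - 15 = 25
Claimed: 27
Statement is FALSE → Olga lies → Knave

Knave


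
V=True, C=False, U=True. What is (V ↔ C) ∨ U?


V = True, C = False, U = True
Expression: (V ↔ C) ∨ U
Step 1: V ↔ C = (True iff False) (true when values match) = False
Step 2: (False) ∨ U = False OR True = True

True


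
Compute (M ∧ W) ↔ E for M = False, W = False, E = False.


M = False, W = False, E = False
Step 1: M ∧ W = False AND False = False
Step 2: (False) ↔ E: true when both sides have same truth value.
Result: False ↔ False = True

True


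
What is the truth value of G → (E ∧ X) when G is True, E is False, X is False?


G = True, E = False, X = False
Step 1: E ∧ X = False AND False = False
Step 2: G → (False): false only when G=True and consequent=False.
Result: False

False


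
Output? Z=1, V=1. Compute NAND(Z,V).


Z AND V = 1
NOT(1) = 0

0


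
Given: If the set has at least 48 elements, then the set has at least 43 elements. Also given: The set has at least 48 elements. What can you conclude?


Modus ponens: P → Q, P ⊢ Q
P: the set has at least 48 elements
Q: the set has at least 43 elements
We have P → Q and P is true.
By modus ponens, Q must be true.

The set has at least 43 elements


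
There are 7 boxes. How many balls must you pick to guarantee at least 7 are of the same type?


Pigeonhole: to guarantee k in one of n categories, need (k-1)×n + 1.
k = 7, n = 7
Minimum = (7-1) × 7 + 1 = 6 × 7 + 1

43


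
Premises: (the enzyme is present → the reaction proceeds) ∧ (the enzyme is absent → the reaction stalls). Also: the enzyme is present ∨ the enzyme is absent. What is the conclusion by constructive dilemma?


Constructive dilemma: (P → Q) ∧ (R → S), P ∨ R ⊢ Q ∨ S
Premise 1: the enzyme is present → the reaction proceeds
Premise 2: the enzyme is absent → the reaction stalls
Premise 3: the enzyme is present ∨ the enzyme is absent
Case 1: Assuming the enzyme is present, then by Premise 1, the reaction proceeds.
Case 2: Assuming the enzyme is absent, then by Premise 2, the reaction stalls.
Since one of the enzyme is present or the enzyme is absent must hold, we get the reaction proceeds or the reaction stalls.

The reaction proceeds or the reaction stalls.


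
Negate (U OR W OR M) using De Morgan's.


De Morgan's law: ¬(P ∨ Q ∨ R) ≡ ¬P ∧ ¬Q ∧ ¬R
¬(U ∨ W ∨ M) = ¬U ∧ ¬W ∧ ¬M

¬U ∧ ¬W ∧ ¬M


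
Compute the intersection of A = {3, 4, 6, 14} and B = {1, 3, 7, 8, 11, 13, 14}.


A = {3, 4, 6, 14}
B = {1, 3, 7, 8, 11, 13, 14}
Operation: intersection
Elements in both: 3, 14

{3, 14}


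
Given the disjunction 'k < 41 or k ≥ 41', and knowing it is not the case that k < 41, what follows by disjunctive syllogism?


Disjunctive syllogism: P ∨ Q, ¬P ⊢ Q
Disjunction: k < 41 ∨ k ≥ 41
We know it is not the case that k < 41.
By disjunctive syllogism, the other disjunct must be true.

k ≥ 41


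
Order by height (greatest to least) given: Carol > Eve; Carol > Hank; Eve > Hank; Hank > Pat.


Constraints: Carol > Eve; Carol > Hank; Eve > Hank; Hank > Pat
Method: at each step, the next-highest is the one remaining person who never appears on the smaller side of a constraint between remaining people.
  Step 1: remaining {Eve, Hank, Carol, Pat}; on the smaller side: {Eve, Hank, Pat} → Carol is next (Carol > Eve; Carol > Hank).
  Step 2: remaining {Eve, Hank, Pat}; on the smaller side: {Hank, Pat} → Eve is next (Eve > Hank).
  Step 3: remaining {Hank, Pat}; on the smaller side: {Pat} → Hank is next (Hank > Pat).
  Step 4: only Pat remains → lowest.
Final ranking (highest to lowest):

Carol > Eve > Hank > Pat


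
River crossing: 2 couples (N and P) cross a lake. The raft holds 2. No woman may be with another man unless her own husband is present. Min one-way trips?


Label couples N and P.
1. WN+WP → (far: WN,WP; near: HN,HP)
2. WN ←   (far: WP; near: HN,HP,WN)
3. HN+HP → (far: HN,HP,WP; near: WN)
4. HN ←   (far: HP,WP; near: HN,WN)  — HN returns, since WN is alone on near bank
5. HN+WN → (far: all four; near: empty)
Every state respects the constraint.
Minimum trips = 5

5


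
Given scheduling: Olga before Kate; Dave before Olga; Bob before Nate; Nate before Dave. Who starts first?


Constraints: Olga before Kate; Dave before Olga; Bob before Nate; Nate before Dave
The first task can have nothing scheduled before it, so it must never appear on the right of a 'before'.
Tasks appearing after some 'before': Kate, Olga, Nate, Dave.
The only task not in that list is Bob → it is first.

Bob


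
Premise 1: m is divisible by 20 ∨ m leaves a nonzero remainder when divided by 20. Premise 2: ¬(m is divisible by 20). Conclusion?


Disjunctive syllogism: P ∨ Q, ¬P ⊢ Q
Disjunction: m is divisible by 20 ∨ m leaves a nonzero remainder when divided by 20
We know it is not the case that m is divisible by 20.
By disjunctive syllogism, the other disjunct must be true.

m leaves a nonzero remainder when divided by 20


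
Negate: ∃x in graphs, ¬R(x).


Original: ∃x ¬R(x)
Rule: ¬∀→∃, ¬∃→∀, negate predicate.
Negation: ∀x R(x)

∀x R(x)


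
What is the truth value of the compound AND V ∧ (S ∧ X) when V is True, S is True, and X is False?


V = True, S = True, X = False
Step 1: S ∧ X = True AND False = False
Step 2: V ∧ False = True AND False = False
AND is true only when ALL operands are true.

False


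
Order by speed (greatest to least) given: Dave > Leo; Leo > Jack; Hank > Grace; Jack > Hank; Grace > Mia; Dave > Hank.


Constraints: Dave > Leo; Leo > Jack; Hank > Grace; Jack > Hank; Grace > Mia; Dave > Hank
Method: at each step, the next-highest is the one remaining person who never appears on the smaller side of a constraint between remaining people.
  Step 1: remaining {Jack, Hank, Dave, Leo, Mia, Grace}; on the smaller side: {Jack, Hank, Leo, Mia, Grace} → Dave is next (Dave > Leo; Dave > Hank).
  Step 2: remaining {Jack, Hank, Leo, Mia, Grace}; on the smaller side: {Jack, Hank, Mia, Grace} → Leo is next (Leo > Jack).
  Step 3: remaining {Jack, Hank, Mia, Grace}; on the smaller side: {Hank, Mia, Grace} → Jack is next (Jack > Hank).
  Step 4: remaining {Hank, Mia, Grace}; on the smaller side: {Mia, Grace} → Hank is next (Hank > Grace).
  Step 5: remaining {Mia, Grace}; on the smaller side: {Mia} → Grace is next (Grace > Mia).
  Step 6: only Mia remains → lowest.
Final ranking (highest to lowest):

Dave > Leo > Jack > Hank > Grace > Mia


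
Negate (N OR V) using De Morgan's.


De Morgan's law: ¬(P ∨ Q) ≡ ¬P ∧ ¬Q
¬(N ∨ V) = ¬N ∧ ¬V

¬N ∧ ¬V


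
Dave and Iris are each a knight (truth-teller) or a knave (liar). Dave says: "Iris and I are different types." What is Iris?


Dave says: "Iris and I are different types."
Case 1: Dave is a Knight (truth-teller)
  Statement is true → they ARE different → Iris is a Knave
Case 2: Dave is a Knave (liar)
  Statement is false → they are NOT different → Iris is a Knave
In both cases, Iris is a Knave.

Knave


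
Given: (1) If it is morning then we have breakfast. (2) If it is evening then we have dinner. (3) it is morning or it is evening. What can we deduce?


Constructive dilemma: (P → Q) ∧ (R → S), P ∨ R ⊢ Q ∨ S
Premise 1: it is morning → we have breakfast
Premise 2: it is evening → we have dinner
Premise 3: it is morning ∨ it is evening
Case 1: Assuming it is morning, then by Premise 1, we have breakfast.
Case 2: Assuming it is evening, then by Premise 2, we have dinner.
Since one of it is morning or it is evening must hold, we get we have breakfast or we have dinner.

We have breakfast or we have dinner.


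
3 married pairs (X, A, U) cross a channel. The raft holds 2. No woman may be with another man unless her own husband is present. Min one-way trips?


Label couples X, A, U (H = husband, W = wife).
Counting alone: 6 people, the raft carries 2 and someone must bring it back, so each round trip nets at most +1 on the far side until the last crossing → at least 9 trips. The jealousy constraint makes 9 impossible; the shortest valid schedule has 11:
1. WX+WA →  (far: WX,WA; near: HX,HA,HU,WU)
2. WX ←       (far: WA; near: HX,HA,HU,WX,WU)
3. WX+WU →  (far: WX,WA,WU; near: HX,HA,HU)
4. WX ←       (far: WA,WU; near: HX,HA,HU,WX)
5. HA+HU →  (far: HA,WA,HU,WU; near: HX,WX)
6. HA+WA ←  (far: HU,WU; near: HX,WX,HA,WA)
7. HX+HA →  (far: HX,HA,HU,WU; near: WX,WA)
8. WU ←       (far: HX,HA,HU; near: WX,WA,WU)
9. WX+WA →  (far: HX,WX,HA,WA,HU; near: WU)
10. HU ←      (far: HX,WX,HA,WA; near: HU,WU)
11. HU+WU → (far: all six; near: empty)
In every state each wife is either with her husband or with no other man.
Minimum trips = 11

11


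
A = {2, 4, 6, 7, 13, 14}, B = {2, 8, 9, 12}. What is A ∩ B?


A = {2, 4, 6, 7, 13, 14}
B = {2, 8, 9, 12}
Operation: intersection
Elements in both: 2

{2}


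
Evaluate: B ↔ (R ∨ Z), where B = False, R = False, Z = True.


B = False, R = False, Z = True
Step 1: R ∨ Z = False OR True = True
Step 2: B ↔ (True): true when both sides have same truth value.
Result: False ↔ True = False

False


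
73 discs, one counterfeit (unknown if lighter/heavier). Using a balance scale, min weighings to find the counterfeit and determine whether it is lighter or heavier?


Let n = 73. 146 possibilities (n discs × lighter/heavier); each weighing has 3 outcomes.
Bound for k weighings: say the first weighing puts j discs on each pan. If it tips, the 2j weighed discs remain suspects (each with a known direction) and k-1 weighings give 3^(k-1) outcomes; 3^(k-1) is odd, so 2j ≤ 3^(k-1) - 1. If it balances, the n - 2j unweighed discs remain with direction unknown: 2(n - 2j) ≤ 3^(k-1) - 1 by the same parity argument. Adding, n ≤ (3^(k-1) - 1) + (3^(k-1) - 1)/2 = (3^k - 3)/2, and the classical three-group strategy achieves this (3 discs in 2 weighings, 12 in 3, 39 in 4, 120 in 5).
So we need the smallest k with (3^k - 3)/2 ≥ 73.
k = 4: (3^4 - 3)/2 = 39 < 73 ✗
k = 5: (3^5 - 3)/2 = 120 ≥ 73 ✓

5


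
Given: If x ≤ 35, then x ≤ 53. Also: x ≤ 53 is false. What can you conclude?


Modus tollens: P → Q, ¬Q ⊢ ¬P
P: x ≤ 35
Q: x ≤ 53
We have P → Q and Q is false.
By modus tollens, P must be false.

It is not the case that x ≤ 35


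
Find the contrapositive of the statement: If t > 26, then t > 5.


Original: If t > 26, then t > 5
Contrapositive: If ¬Q, then ¬P
Negate Q: not (t > 5)
Negate P: not (t > 26)

If not (t > 5), then not (t > 26).


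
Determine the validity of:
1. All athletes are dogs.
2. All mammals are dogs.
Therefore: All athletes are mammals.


Premise 1: All athletes are dogs.
Premise 2: All mammals are dogs.
Conclusion: All athletes are mammals.
Fallacy: undistributed middle. dogs is predicate in both.
Counterexample: athletes and mammals could be disjoint subsets of dogs.

Invalid


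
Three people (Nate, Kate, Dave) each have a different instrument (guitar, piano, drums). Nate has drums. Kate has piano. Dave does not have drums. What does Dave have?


From clues:
  Nate → drums
  Kate → piano
By elimination, Dave gets the remaining.

guitar


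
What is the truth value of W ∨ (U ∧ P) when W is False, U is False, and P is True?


W = False, U = False, P = True
Step 1: U ∧ P = False AND True = False
Step 2: W ∨ False = False OR False = False
AND evaluated first (higher precedence); then OR applied.

False


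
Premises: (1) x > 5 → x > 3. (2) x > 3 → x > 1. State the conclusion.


Hypothetical syllogism: P → Q, Q → R ⊢ P → R
Premise 1: x > 5 → x > 3
Premise 2: x > 3 → x > 1
Chain the implications: the middle term (x > 3) links the two.
Conclusion: If x > 5, then x > 1.

If x > 5, then x > 1.


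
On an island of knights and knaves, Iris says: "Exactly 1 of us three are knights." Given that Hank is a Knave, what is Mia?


Iris claims exactly 1 knights among Iris, Hank, Mia.
Given: Hank is a Knave.

Case 1: Iris is a Knight (tells truth)
  Then exactly 1 of the three are knights.
  Counting Iris, Hank: 1 knight(s) so far. Need 0 more → Mia = Knave.
Case 2: Iris is a Knave (lies)
  Then the count is NOT 1.
  If Mia = Knight, count = 1 = 1 → claim would be true, contradicts lie.
  If Mia = Knave, count = 0 ≠ 1 → lie confirmed ✓

Mia is a Knave.

Knave


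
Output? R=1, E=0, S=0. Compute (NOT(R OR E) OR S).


R OR E = 1
NOT(1) = 0
0 OR 0 = 0

0


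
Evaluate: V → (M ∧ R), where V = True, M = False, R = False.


V = True, M = False, R = False
Step 1: M ∧ R = False AND False = False
Step 2: V → (False): false only when V=True and consequent=False.
Result: False

False


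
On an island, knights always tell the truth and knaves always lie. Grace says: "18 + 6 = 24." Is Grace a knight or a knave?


Statement: "18 + 6 = 24."
Actual: 18 + 6 = 24
Claimed: 24
Statement is TRUE → Grace tells the truth → Knight

Knight


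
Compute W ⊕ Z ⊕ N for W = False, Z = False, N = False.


W = False, Z = False, N = False
Step 1: W ⊕ Z = False XOR False = False
Step 2: False ⊕ N = False XOR False = False
XOR is true when an odd number of operands are true.

False


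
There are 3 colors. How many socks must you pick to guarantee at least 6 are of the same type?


Pigeonhole: to guarantee k in one of n categories, need (k-1)×n + 1.
k = 6, n = 3
Minimum = (6-1) × 3 + 1 = 5 × 3 + 1

16


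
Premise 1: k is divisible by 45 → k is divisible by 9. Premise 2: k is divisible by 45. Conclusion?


Modus ponens: P → Q, P ⊢ Q
P: k is divisible by 45
Q: k is divisible by 9
We have P → Q and P is true.
By modus ponens, Q must be true.

k is divisible by 9


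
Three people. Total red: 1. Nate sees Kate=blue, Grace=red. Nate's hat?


Total red = 1, seen red = 1
Own red = 1 - 1 = 0
Nate's hat is blue.

blue


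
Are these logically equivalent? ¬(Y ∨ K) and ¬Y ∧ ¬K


Expression 1: ¬(Y ∨ K)
Expression 2: ¬Y ∧ ¬K
Truth table (Y K | Expr1 Expr2):
  T T |   F     F
  T F |   F     F
  F T |   F     F
  F F |   T     T
All 4 rows agree, so the expressions are logically equivalent.

Yes


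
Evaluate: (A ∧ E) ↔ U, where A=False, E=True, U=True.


A = False, E = True, U = True
Expression: (A ∧ E) ↔ U
Step 1: A ∧ E = False AND True = False
Step 2: (False) ↔ U = (False iff True) = False

False


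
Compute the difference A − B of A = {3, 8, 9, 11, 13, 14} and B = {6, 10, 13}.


A = {3, 8, 9, 11, 13, 14}
B = {6, 10, 13}
Operation: difference A − B
In A but not B: 3, 8, 9, 11, 14

{3, 8, 9, 11, 14}


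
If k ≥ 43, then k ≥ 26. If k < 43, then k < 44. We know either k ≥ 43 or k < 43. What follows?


Constructive dilemma: (P → Q) ∧ (R → S), P ∨ R ⊢ Q ∨ S
Premise 1: k ≥ 43 → k ≥ 26
Premise 2: k < 43 → k < 44
Premise 3: k ≥ 43 ∨ k < 43
Case 1: Assuming k ≥ 43, then by Premise 1, k ≥ 26.
Case 2: Assuming k < 43, then by Premise 2, k < 44.
Since one of k ≥ 43 or k < 43 must hold, we get k ≥ 26 or k < 44.

k ≥ 26 or k < 44.


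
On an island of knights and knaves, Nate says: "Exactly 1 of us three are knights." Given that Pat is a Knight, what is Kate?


Nate claims exactly 1 knights among Nate, Pat, Kate.
Given: Pat is a Knight.

Case 1: Nate is a Knight (tells truth)
  Then exactly 1 of the three are knights.
  Counting Nate, Pat: 2 knight(s) so far. Need -1 more → impossible.
Case 2: Nate is a Knave (lies)
  Then the count is NOT 1.
  If Kate = Knave, count = 1 = 1 → claim would be true, contradicts lie.
  If Kate = Knight, count = 2 ≠ 1 → lie confirmed ✓

Kate is a Knight.

Knight


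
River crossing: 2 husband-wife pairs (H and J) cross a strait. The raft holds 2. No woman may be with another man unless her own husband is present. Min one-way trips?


Label couples H and J.
1. WH+WJ → (far: WH,WJ; near: HH,HJ)
2. WH ←   (far: WJ; near: HH,HJ,WH)
3. HH+HJ → (far: HH,HJ,WJ; near: WH)
4. HH ←   (far: HJ,WJ; near: HH,WH)  — HH returns, since WH is alone on near bank
5. HH+WH → (far: all four; near: empty)
Every state respects the constraint.
Minimum trips = 5

5


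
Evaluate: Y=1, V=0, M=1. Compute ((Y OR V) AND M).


Y OR V = 1|0 = 1
1 AND 1 = 1

1


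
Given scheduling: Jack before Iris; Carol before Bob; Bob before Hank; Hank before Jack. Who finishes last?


Constraints: Jack before Iris; Carol before Bob; Bob before Hank; Hank before Jack
The last task can have nothing scheduled after it, so it must never appear on the left of a 'before'.
Tasks appearing before some other task: Jack, Carol, Bob, Hank.
The only task not in that list is Iris → it is last.

Iris


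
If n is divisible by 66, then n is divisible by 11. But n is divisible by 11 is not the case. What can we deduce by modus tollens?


Modus tollens: P → Q, ¬Q ⊢ ¬P
P: n is divisible by 66
Q: n is divisible by 11
We have P → Q and Q is false.
By modus tollens, P must be false.

It is not the case that n is divisible by 66


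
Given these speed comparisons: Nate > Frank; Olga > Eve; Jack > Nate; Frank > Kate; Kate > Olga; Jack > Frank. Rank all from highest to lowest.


Constraints: Nate > Frank; Olga > Eve; Jack > Nate; Frank > Kate; Kate > Olga; Jack > Frank
Method: at each step, the next-highest is the one remaining person who never appears on the smaller side of a constraint between remaining people.
  Step 1: remaining {Eve, Olga, Frank, Kate, Nate, Jack}; on the smaller side: {Eve, Olga, Frank, Kate, Nate} → Jack is next (Jack > Nate; Jack > Frank).
  Step 2: remaining {Eve, Olga, Frank, Kate, Nate}; on the smaller side: {Eve, Olga, Frank, Kate} → Nate is next (Nate > Frank).
  Step 3: remaining {Eve, Olga, Frank, Kate}; on the smaller side: {Eve, Olga, Kate} → Frank is next (Frank > Kate).
  Step 4: remaining {Eve, Olga, Kate}; on the smaller side: {Eve, Olga} → Kate is next (Kate > Olga).
  Step 5: remaining {Eve, Olga}; on the smaller side: {Eve} → Olga is next (Olga > Eve).
  Step 6: only Eve remains → lowest.
Final ranking (highest to lowest):

Jack > Nate > Frank > Kate > Olga > Eve


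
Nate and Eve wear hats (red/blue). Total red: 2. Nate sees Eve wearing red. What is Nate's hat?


Total red = 2, Eve = red
Red accounted for: 1
Remaining for Nate: 1
Nate's hat is red.

red


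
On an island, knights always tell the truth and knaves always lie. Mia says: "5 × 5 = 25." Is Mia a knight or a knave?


Statement: "5 × 5 = 25."
Actual: 5 × 5 = 25
Claimed: 25
Statement is TRUE → Mia tells the truth → Knight

Knight


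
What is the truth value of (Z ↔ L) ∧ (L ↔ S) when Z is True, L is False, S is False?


Z = True, L = False, S = False
Step 1: Z ↔ L is true when Z and L have the same value. Result: False
Step 2: L ↔ S is true when L and S have the same value. Result: True
Step 3: False ∧ True = False

False


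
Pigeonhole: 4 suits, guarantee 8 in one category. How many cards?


Pigeonhole: to guarantee k in one of n categories, need (k-1)×n + 1.
k = 8, n = 4
Minimum = (8-1) × 4 + 1 = 7 × 4 + 1

29


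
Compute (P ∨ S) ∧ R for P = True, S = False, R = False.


P = True, S = False, R = False
Step 1: P ∨ S = True OR False = True
Step 2: True ∧ R = True AND False = False
OR is true when at least one operand is true; AND requires both.

False


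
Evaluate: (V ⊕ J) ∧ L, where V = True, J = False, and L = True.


V = True, J = False, L = True
Step 1: V ⊕ J = True XOR False = True
Step 2: True ∧ L = True AND True = True
XOR true when exactly one of V,J is true; then AND with L.

True


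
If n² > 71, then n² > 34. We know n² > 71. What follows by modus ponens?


Modus ponens: P → Q, P ⊢ Q
P: n² > 71
Q: n² > 34
We have P → Q and P is true.
By modus ponens, Q must be true.

n² > 34


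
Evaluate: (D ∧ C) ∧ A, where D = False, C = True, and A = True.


D = False, C = True, A = True
Step 1: D ∧ C = False AND True = False
Step 2: False ∧ A = False AND True = False
AND is true only when ALL operands are true.

False


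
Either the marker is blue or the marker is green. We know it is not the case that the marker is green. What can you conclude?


Disjunctive syllogism: P ∨ Q, ¬P ⊢ Q
Disjunction: the marker is blue ∨ the marker is green
We know it is not the case that the marker is green.
By disjunctive syllogism, the other disjunct must be true.

The marker is blue


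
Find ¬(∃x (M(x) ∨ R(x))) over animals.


Original: ∃x (M(x) ∨ R(x))
Rule: ¬∀→∃, ¬∃→∀, negate predicate.
Negation: ∀x (¬M(x) ∧ ¬R(x))

∀x (¬M(x) ∧ ¬R(x))


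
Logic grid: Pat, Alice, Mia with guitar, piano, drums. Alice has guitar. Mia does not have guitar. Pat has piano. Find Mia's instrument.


From clues:
  Alice → guitar
  Pat → piano
By elimination, Mia gets the remaining.

drums


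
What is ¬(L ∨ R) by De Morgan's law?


De Morgan's law: ¬(P ∨ Q) ≡ ¬P ∧ ¬Q
¬(L ∨ R) = ¬L ∧ ¬R

¬L ∧ ¬R


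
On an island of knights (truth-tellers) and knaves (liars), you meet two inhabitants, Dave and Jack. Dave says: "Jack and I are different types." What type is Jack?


Dave says: "Jack and I are different types."
Case 1: Dave is a Knight (truth-teller)
  Statement is true → they ARE different → Jack is a Knave
Case 2: Dave is a Knave (liar)
  Statement is false → they are NOT different → Jack is a Knave
In both cases, Jack is a Knave.

Knave


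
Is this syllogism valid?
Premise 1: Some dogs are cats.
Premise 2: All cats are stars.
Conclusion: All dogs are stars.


Premise 1: Some dogs are cats.
Premise 2: All cats are stars.
Conclusion: All dogs are stars.
Fallacy: illicit minor. The minor term (dogs) is distributed in the conclusion ('All dogs ...') but undistributed in its premise ('Some dogs are cats' doesn't cover all dogs).
Only 'Some dogs are stars' follows, not 'All'.

Invalid
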